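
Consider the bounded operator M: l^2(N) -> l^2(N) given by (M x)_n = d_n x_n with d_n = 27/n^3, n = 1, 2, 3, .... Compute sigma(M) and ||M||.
sigma(M) = {27/n^3 : n ≥ 1} ∪ {0}; ||M|| = 27

A bounded diagonal operator on l^2 with diagonal entries d_n has spectrum equal to the closure of {d_n : n ≥ 1}: every d_n is an eigenvalue (with eigenvector e_n), so {d_n} ⊂ sigma(M); the spectrum is closed, so its closure is too; and for lambda not in the closure, (M - lambda I) has bounded inverse (the diagonal entries 1/(d_n - lambda) are bounded). For our sequence d_n = 27/n^3, n = 1, 2, 3, ...:
  - {d_n} = {27/n^3 : n ≥ 1}; the only limit point is 0
  - closure = {27/n^3 : n ≥ 1} ∪ {0}
For the norm: a diagonal operator has ||M|| = sup_n |d_n|. Here d_n = 27/n^3 is positive and decreasing, so sup_n |d_n| = d_1 = 27. So ||M|| = 27.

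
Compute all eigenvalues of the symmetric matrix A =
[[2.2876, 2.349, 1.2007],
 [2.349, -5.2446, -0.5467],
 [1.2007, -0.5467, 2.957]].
sigma(A) ≈ {-6, 2, 4}

A is real symmetric, so its spectrum consists of real eigenvalues. Expanding the characteristic polynomial of the displayed matrix gives
  det(λ I - A) = p(λ) = λ^3 + (0)λ^2 + (-28)λ + (48).
Solving p(λ) = 0 yields eigenvalues ≈ -6, 2, 4. (A is shown rounded to 4 decimals, so these recover the underlying integer eigenvalues to within that precision.)
Verification: the trace of A = 0 equals the sum of eigenvalues 0, and det(A) ≈ -47.9994 matches the eigenvalue product -48.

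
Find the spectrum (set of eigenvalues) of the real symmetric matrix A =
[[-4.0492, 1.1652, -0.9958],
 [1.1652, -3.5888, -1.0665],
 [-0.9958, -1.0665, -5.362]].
sigma(A) ≈ {-6, -5, -2}

A is real symmetric, so its spectrum consists of real eigenvalues. Expanding the characteristic polynomial of the displayed matrix gives
  det(λ I - A) = p(λ) = λ^3 + (13)λ^2 + (52)λ + (60).
Solving p(λ) = 0 yields eigenvalues ≈ -6, -5, -2. (A is shown rounded to 4 decimals, so these recover the underlying integer eigenvalues to within that precision.)
Verification: the trace of A = -13 equals the sum of eigenvalues -13, and det(A) ≈ -60.0001 matches the eigenvalue product -60.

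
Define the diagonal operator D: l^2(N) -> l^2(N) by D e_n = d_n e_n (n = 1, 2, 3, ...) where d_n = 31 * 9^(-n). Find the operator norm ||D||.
||D|| = 31/9 (attained at n = 1)

For D diagonal, ||D|| = sup_n |d_n|. The sequence d_n = 31 * 9^(-n) is positive and strictly decreasing (ratio 9^(-1) < 1), so the supremum is d_1 = 31/9. Hence ||D|| = 31/9.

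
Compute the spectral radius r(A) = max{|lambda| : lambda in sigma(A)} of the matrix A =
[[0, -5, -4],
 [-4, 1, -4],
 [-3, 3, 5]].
r(A) ≈ 5.3833

The eigenvalues of A are the roots of its characteristic polynomial. With M = A (coefficients from the trace, the sum of principal 2x2 minors, and det A):
  p(λ) = det(λ I - M) = λ^3 - 6λ^2 - 15λ + 124.
No integer candidate from the rational root theorem (±divisors of 124) is a root, so the roots are irrational. The cubic discriminant is Δ = -85536 < 0, so there is one real root and a complex-conjugate pair. p(-5) = -76 and p(-4) = 24 have opposite signs, so a root lies in (-5, -4); Newton's method refines it to λ ≈ -4.2788. Dividing out (λ - (-4.2788)) leaves approximately λ^2 - 10.2788λ + 28.9804. For λ^2 - 10.2788λ + 28.9804 the discriminant is -10.2685. It is negative, so the remaining roots are the complex-conjugate pair λ ≈ 5.1394 ± 1.6022i. Their product equals the constant term, so |λ|^2 ≈ 28.9804 and |λ| ≈ 5.3833.
Thus the eigenvalues (to 4 decimals) are -4.2788 (modulus 4.2788); 5.1394 ± 1.6022i (modulus 5.3833). The spectral radius is the largest modulus: r(A) ≈ 5.3833. (Cross-check: r(A) ≤ ||A||_2 ≈ 8.9296; equality holds whenever A is normal, though it can also hold for some non-normal A.)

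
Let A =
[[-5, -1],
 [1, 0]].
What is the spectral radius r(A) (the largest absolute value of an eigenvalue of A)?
r(A) = (5 + sqrt(21))/2 ≈ 4.7913

The eigenvalues of A are the roots of its characteristic polynomial. With M = A (coefficients from the trace and determinant):
  p(λ) = det(λ I - M) = λ^2 + 5λ + 1.
For λ^2 + 5λ + 1 the discriminant is 21. It is nonnegative but not a perfect square, so the roots are real and irrational: λ = (-5 ± sqrt(21))/2 ≈ -0.2087, -4.7913.
Thus the eigenvalues (to 4 decimals) are -0.2087 (modulus 0.2087); -4.7913 (modulus 4.7913). The spectral radius is the largest modulus: r(A) = (5 + sqrt(21))/2 ≈ 4.7913. (Cross-check: r(A) ≤ ||A||_2 ≈ 5.1926; equality holds whenever A is normal, though it can also hold for some non-normal A.)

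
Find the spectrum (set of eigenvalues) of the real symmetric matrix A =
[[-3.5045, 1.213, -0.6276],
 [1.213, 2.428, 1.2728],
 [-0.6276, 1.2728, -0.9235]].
sigma(A) ≈ {-4, -1, 3}

A is real symmetric, so its spectrum consists of real eigenvalues. Expanding the characteristic polynomial of the displayed matrix gives
  det(λ I - A) = p(λ) = λ^3 + (2)λ^2 + (-11)λ + (-12).
Solving p(λ) = 0 yields eigenvalues ≈ -4, -1, 3. (A is shown rounded to 4 decimals, so these recover the underlying integer eigenvalues to within that precision.)
Verification: the trace of A = -2 equals the sum of eigenvalues -2, and det(A) ≈ 11.9999 matches the eigenvalue product 12.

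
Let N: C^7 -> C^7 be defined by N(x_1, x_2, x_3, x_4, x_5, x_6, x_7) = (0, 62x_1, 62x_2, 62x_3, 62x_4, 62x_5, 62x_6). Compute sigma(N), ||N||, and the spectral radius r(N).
sigma(N) = {0}; ||N|| = 62; r(N) = 0. (N is nilpotent with N^7 = 0.)

On C^7, N is a strictly lower-triangular matrix with 62 on the subdiagonal and zeros elsewhere, so its characteristic polynomial is lambda^7 and every eigenvalue is 0: sigma(N) = {0}. For the operator norm, N e_i = 62e_{i+1} for i = 1, ..., 6 and N e_7 = 0, so the singular values of N are 62 (with multiplicity 6) and 0; hence ||N|| = 62. The spectral radius r(N) = max|lambda| = 0. Note ||N|| > r(N) — characteristic of non-normal nilpotent operators. Indeed N^7 = 0.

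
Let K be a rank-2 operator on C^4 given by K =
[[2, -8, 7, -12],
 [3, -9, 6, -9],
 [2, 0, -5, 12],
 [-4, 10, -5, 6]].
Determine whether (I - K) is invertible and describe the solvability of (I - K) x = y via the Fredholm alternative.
(I - K) is invertible (det(I - K) = 64 ≠ 0), so for every y in C^4 the equation (I - K) x = y has a unique solution.

K has rank 2 and factors as K = U V^T = u1 v1^T + u2 v2^T with u1 = (1, 0, -3, 1), v1 = (-1, 1, 1, -3), u2 = (-3, -3, 1, 3), v2 = (-1, 3, -2, 3) (multiplying out reproduces the displayed K). The nonzero eigenvalues of U V^T coincide with those of the 2 x 2 matrix G = V^T U = [[v1·u1, v1·u2], [v2·u1, v2·u2]] = [[-7, -8], [8, 1]], and by the Sylvester determinant identity det(I_4 - U V^T) = det(I_2 - V^T U) = det([[8, 8], [-8, 0]]) = (8)(0) - (8)(-8) = 64. (Direct check: I - K =
[[-1, 8, -7, 12],
 [-3, 10, -6, 9],
 [-2, 0, 6, -12],
 [4, -10, 5, -5]]
has determinant 64.) The finite-dimensional Fredholm alternative says: either (I - K) is invertible, or ker(I - K) ≠ {0} and then range(I - K) = ker((I - K)^*)^⊥, with dim ker(I - K) = dim ker((I - K)^*). Since det(I - K) ≠ 0, 1 is not an eigenvalue of K and ker(I - K) = {0}, so we are in the first case: for every y there is a unique x = (I - K)^(-1) y. (Explicitly, by the Woodbury identity, (I - U V^T)^(-1) = I + U (I_2 - G)^(-1) V^T.)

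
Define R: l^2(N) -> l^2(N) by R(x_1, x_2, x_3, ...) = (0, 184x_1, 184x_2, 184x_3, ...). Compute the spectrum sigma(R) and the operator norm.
sigma(R) = closed disk {z in C : |z| ≤ 184}; ||R|| = 184

Note R = 184·U where U is the unit right shift (U x)_k = x_{k-1} (with x_0 := 0); so ||R|| = 184||U|| and sigma(R) = 184·sigma(U). ||R x||^2 = sum_{k≥1} |184x_k|^2 = 33856||x||^2, so ||R|| = 184 and sigma(R) ⊂ {|z| ≤ 184}. For any |lambda| < 184, the equation (R - lambda I) x = 0 forces x_1 = 0, then 184x_k = lambda x_{k+1} ⇒ x = 0, so R has no eigenvalues. But (R - lambda I) is not surjective for |lambda| < 184: solving (R - lambda I) x = e_1 would require x_n proportional to (lambda/184)^(-n), which is not in l^2. So every |lambda| < 184 lies in the residual spectrum. The boundary |lambda| = 184 is in the approximate point spectrum (the spectrum is closed). Hence sigma(R) is the closed disk of radius 184.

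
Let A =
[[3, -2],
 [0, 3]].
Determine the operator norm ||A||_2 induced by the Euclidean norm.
||A||_2 = sqrt((22 + sqrt(160))/2) ≈ 4.1623 (= sqrt(largest eigenvalue of A^T A))

||A||_2 = sigma_max(A) = sqrt(lambda_max(A^T A)). Form the symmetric matrix M = A^T A =
[[9, -6],
 [-6, 13]].
Its characteristic polynomial (trace, determinant of M give the coefficients) is
  p(λ) = det(λ I - M) = λ^2 - 22λ + 81.
For λ^2 - 22λ + 81 the discriminant is 160. It is nonnegative but not a perfect square, so the roots are real and irrational: λ = (22 ± sqrt(160))/2 ≈ 17.3246, 4.6754.
So the eigenvalues of A^T A are ≈ 4.6754, 17.3246 (all ≥ 0, as they must be for A^T A). The largest is λ_max = (22 + sqrt(160))/2 ≈ 17.3246, hence ||A||_2 = sqrt(λ_max) = sqrt((22 + sqrt(160))/2) ≈ 4.1623.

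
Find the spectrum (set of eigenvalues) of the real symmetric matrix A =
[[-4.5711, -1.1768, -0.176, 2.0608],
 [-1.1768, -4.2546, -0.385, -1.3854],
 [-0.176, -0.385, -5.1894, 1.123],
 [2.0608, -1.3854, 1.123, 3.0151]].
sigma(A) ≈ {-6, -5, -4, 4}

A is real symmetric, so its spectrum consists of real eigenvalues. Expanding the characteristic polynomial of the displayed matrix gives
  det(λ I - A) = p(λ) = λ^4 + (11)λ^3 + (14)λ^2 + (-176)λ + (-480.003).
Solving p(λ) = 0 yields eigenvalues ≈ -6, -5, -4, 4. (A is shown rounded to 4 decimals, so these recover the underlying integer eigenvalues to within that precision.)
Verification: the trace of A = -11 equals the sum of eigenvalues -11, and det(A) ≈ -480.0030 matches the eigenvalue product -480.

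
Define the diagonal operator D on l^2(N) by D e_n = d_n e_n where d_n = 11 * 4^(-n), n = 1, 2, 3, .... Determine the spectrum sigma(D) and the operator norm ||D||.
sigma(D) = {11 * 4^(-n) : n ≥ 1} ∪ {0}; ||D|| = 11/4

A bounded diagonal operator on l^2 with diagonal entries d_n has spectrum equal to the closure of {d_n : n ≥ 1}: every d_n is an eigenvalue (with eigenvector e_n), so {d_n} ⊂ sigma(D); the spectrum is closed, so its closure is too; and for lambda not in the closure, (D - lambda I) has bounded inverse (the diagonal entries 1/(d_n - lambda) are bounded). For our sequence d_n = 11 * 4^(-n), n = 1, 2, 3, ...:
  - {d_n} = {11 * 4^(-n) : n ≥ 1}; the only limit point is 0
  - closure = {11 * 4^(-n) : n ≥ 1} ∪ {0}
For the norm: a diagonal operator has ||D|| = sup_n |d_n|. Here d_n = 11 * 4^(-n) is positive and decreasing, so sup_n |d_n| = d_1 = 11/4. So ||D|| = 11/4.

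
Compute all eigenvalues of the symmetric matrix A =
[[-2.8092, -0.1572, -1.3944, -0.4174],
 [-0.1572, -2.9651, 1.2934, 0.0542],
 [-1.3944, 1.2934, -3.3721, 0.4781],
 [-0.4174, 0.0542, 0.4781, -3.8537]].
sigma(A) ≈ {-5, -4, -3, -1}

A is real symmetric, so its spectrum consists of real eigenvalues. Expanding the characteristic polynomial of the displayed matrix gives
  det(λ I - A) = p(λ) = λ^4 + (13)λ^3 + (59)λ^2 + (107.0023)λ + (60.0017).
Solving p(λ) = 0 yields eigenvalues ≈ -5, -4, -3, -1. (A is shown rounded to 4 decimals, so these recover the underlying integer eigenvalues to within that precision.)
Verification: the trace of A = -13 equals the sum of eigenvalues -13, and det(A) ≈ 60.0017 matches the eigenvalue product 60.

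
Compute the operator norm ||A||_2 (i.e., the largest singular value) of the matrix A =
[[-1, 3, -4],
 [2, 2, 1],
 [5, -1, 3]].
||A||_2 ≈ 7.2616 (= sqrt(largest eigenvalue of A^T A))

||A||_2 = sigma_max(A) = sqrt(lambda_max(A^T A)). Form the symmetric matrix M = A^T A =
[[30, -4, 21],
 [-4, 14, -13],
 [21, -13, 26]].
Its characteristic polynomial (trace, sum of principal 2x2 minors, determinant of M give the coefficients) is
  p(λ) = det(λ I - M) = λ^3 - 70λ^2 + 938λ - 1444.
No integer candidate from the rational root theorem (±divisors of 1444) is a root, so the roots are irrational. The cubic discriminant is Δ = 679228960 > 0, so there are three distinct real roots. p(1) = -575 and p(2) = 160 have opposite signs, so a root lies in (1, 2); Newton's method refines it to λ ≈ 1.7664. p(15) = 251 and p(16) = -260 have opposite signs, so a root lies in (15, 16); Newton's method refines it to λ ≈ 15.5027. p(52) = -1340 and p(53) = 517 have opposite signs, so a root lies in (52, 53); Newton's method refines it to λ ≈ 52.7309. Check (Vieta): the three roots sum to 70, matching tr M = 70.
So the eigenvalues of A^T A are ≈ 1.7664, 15.5027, 52.7309 (all ≥ 0, as they must be for A^T A). The largest is λ_max ≈ 52.7309, hence ||A||_2 = sqrt(λ_max) ≈ 7.2616.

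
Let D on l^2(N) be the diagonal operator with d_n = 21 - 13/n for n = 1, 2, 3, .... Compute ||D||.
||D|| = 21

For a diagonal operator on l^2 with entries d_n, ||D|| = sup_n |d_n|. Here d_1 = 8, d_2 = 29/2, ..., and d_n = 21 - 13/n increases monotonically toward 21. All terms lie in [8, 21), so |d_n| = d_n and the supremum is the limit 21, which is not attained by any individual d_n. Hence ||D|| = 21.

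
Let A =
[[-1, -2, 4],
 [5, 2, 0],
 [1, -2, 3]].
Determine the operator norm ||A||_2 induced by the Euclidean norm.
||A||_2 ≈ 6.1719 (= sqrt(largest eigenvalue of A^T A))

||A||_2 = sigma_max(A) = sqrt(lambda_max(A^T A)). Form the symmetric matrix M = A^T A =
[[27, 10, -1],
 [10, 12, -14],
 [-1, -14, 25]].
Its characteristic polynomial (trace, sum of principal 2x2 minors, determinant of M give the coefficients) is
  p(λ) = det(λ I - M) = λ^3 - 64λ^2 + 1002λ - 576.
No integer candidate from the rational root theorem (±divisors of 576) is a root, so the roots are irrational. The cubic discriminant is Δ = 140293728 > 0, so there are three distinct real roots. p(0) = -576 and p(1) = 363 have opposite signs, so a root lies in (0, 1); Newton's method refines it to λ ≈ 0.5974. p(25) = 99 and p(26) = -212 have opposite signs, so a root lies in (25, 26); Newton's method refines it to λ ≈ 25.3099. p(38) = -44 and p(39) = 477 have opposite signs, so a root lies in (38, 39); Newton's method refines it to λ ≈ 38.0927. Check (Vieta): the three roots sum to 64, matching tr M = 64.
So the eigenvalues of A^T A are ≈ 0.5974, 25.3099, 38.0927 (all ≥ 0, as they must be for A^T A). The largest is λ_max ≈ 38.0927, hence ||A||_2 = sqrt(λ_max) ≈ 6.1719.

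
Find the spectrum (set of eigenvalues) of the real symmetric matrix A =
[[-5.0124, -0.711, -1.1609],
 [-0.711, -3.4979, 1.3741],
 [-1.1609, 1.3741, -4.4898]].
sigma(A) ≈ {-6, -5, -2}

A is real symmetric, so its spectrum consists of real eigenvalues. Expanding the characteristic polynomial of the displayed matrix gives
  det(λ I - A) = p(λ) = λ^3 + (13)λ^2 + (52.0011)λ + (60.0028).
Solving p(λ) = 0 yields eigenvalues ≈ -6, -5, -2. (A is shown rounded to 4 decimals, so these recover the underlying integer eigenvalues to within that precision.)
Verification: the trace of A = -13 equals the sum of eigenvalues -13, and det(A) ≈ -60.0028 matches the eigenvalue product -60.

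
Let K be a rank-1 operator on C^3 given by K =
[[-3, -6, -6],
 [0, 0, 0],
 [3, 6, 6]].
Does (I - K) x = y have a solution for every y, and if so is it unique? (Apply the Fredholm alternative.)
(I - K) is invertible (det(I - K) = -2 ≠ 0), so for every y in C^3 the equation (I - K) x = y has a unique solution.

K has rank 1, so it is an outer product K = u v^T: every row of K is a multiple of one row vector. Reading off the entries, u = (-3, 0, 3) and v = (1, 2, 2) (row i of K equals u_i·v^T). A rank-one matrix u v^T satisfies K u = u (v·u) and kills the (2)-dimensional subspace v^⊥, so its characteristic polynomial is lambda^2 (lambda - v·u) with v·u = tr K = 3. Hence the eigenvalues of I - K are 1 (multiplicity 2) and 1 - (3) = -2, so det(I - K) = -2. (Direct check: I - K =
[[4, 6, 6],
 [0, 1, 0],
 [-3, -6, -5]]
has determinant -2.) The finite-dimensional Fredholm alternative says: either (I - K) is invertible, or ker(I - K) ≠ {0} and then range(I - K) = ker((I - K)^*)^⊥, with dim ker(I - K) = dim ker((I - K)^*). Since det(I - K) ≠ 0, 1 is not an eigenvalue of K and ker(I - K) = {0}, so we are in the first case: for every y there is a unique x = (I - K)^(-1) y. Explicitly, by the Sherman–Morrison formula, (I - u v^T)^(-1) = I + u v^T/(1 - v·u), i.e. (I - K)^(-1) = I + K/(-2).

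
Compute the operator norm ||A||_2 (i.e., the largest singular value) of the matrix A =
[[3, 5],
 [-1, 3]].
||A||_2 = sqrt((44 + sqrt(1152))/2) ≈ 6.2426 (= sqrt(largest eigenvalue of A^T A))

||A||_2 = sigma_max(A) = sqrt(lambda_max(A^T A)). Form the symmetric matrix M = A^T A =
[[10, 12],
 [12, 34]].
Its characteristic polynomial (trace, determinant of M give the coefficients) is
  p(λ) = det(λ I - M) = λ^2 - 44λ + 196.
For λ^2 - 44λ + 196 the discriminant is 1152. It is nonnegative but not a perfect square, so the roots are real and irrational: λ = (44 ± sqrt(1152))/2 ≈ 38.9706, 5.0294.
So the eigenvalues of A^T A are ≈ 5.0294, 38.9706 (all ≥ 0, as they must be for A^T A). The largest is λ_max = (44 + sqrt(1152))/2 ≈ 38.9706, hence ||A||_2 = sqrt(λ_max) = sqrt((44 + sqrt(1152))/2) ≈ 6.2426.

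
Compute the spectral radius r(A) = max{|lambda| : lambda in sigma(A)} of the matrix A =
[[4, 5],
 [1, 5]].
r(A) = (9 + sqrt(21))/2 ≈ 6.7913

The eigenvalues of A are the roots of its characteristic polynomial. With M = A (coefficients from the trace and determinant):
  p(λ) = det(λ I - M) = λ^2 - 9λ + 15.
For λ^2 - 9λ + 15 the discriminant is 21. It is nonnegative but not a perfect square, so the roots are real and irrational: λ = (9 ± sqrt(21))/2 ≈ 6.7913, 2.2087.
Thus the eigenvalues (to 4 decimals) are 6.7913 (modulus 6.7913); 2.2087 (modulus 2.2087). The spectral radius is the largest modulus: r(A) = (9 + sqrt(21))/2 ≈ 6.7913. (Cross-check: r(A) ≤ ||A||_2 ≈ 7.9658; equality holds whenever A is normal, though it can also hold for some non-normal A.)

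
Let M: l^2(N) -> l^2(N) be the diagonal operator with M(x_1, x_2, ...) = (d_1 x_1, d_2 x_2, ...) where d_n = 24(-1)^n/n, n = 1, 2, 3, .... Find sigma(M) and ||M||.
sigma(M) = {24(-1)^n/n : n ≥ 1} ∪ {0}; ||M|| = 24

A bounded diagonal operator on l^2 with diagonal entries d_n has spectrum equal to the closure of {d_n : n ≥ 1}: every d_n is an eigenvalue (with eigenvector e_n), so {d_n} ⊂ sigma(M); the spectrum is closed, so its closure is too; and for lambda not in the closure, (M - lambda I) has bounded inverse (the diagonal entries 1/(d_n - lambda) are bounded). For our sequence d_n = 24(-1)^n/n, n = 1, 2, 3, ...:
  - {d_n} = {24(-1)^n/n : n ≥ 1}; the only limit point is 0
  - closure = {24(-1)^n/n : n ≥ 1} ∪ {0}
For the norm: a diagonal operator has ||M|| = sup_n |d_n|. Here |d_n| = 24/n is decreasing, so sup_n |d_n| = |d_1| = 24. So ||M|| = 24.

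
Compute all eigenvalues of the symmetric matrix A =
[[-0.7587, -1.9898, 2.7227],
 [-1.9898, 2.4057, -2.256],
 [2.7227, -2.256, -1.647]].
sigma(A) ≈ {-4, -1, 5}

A is real symmetric, so its spectrum consists of real eigenvalues. Expanding the characteristic polynomial of the displayed matrix gives
  det(λ I - A) = p(λ) = λ^3 + (0)λ^2 + (-21)λ + (-20).
Solving p(λ) = 0 yields eigenvalues ≈ -4, -1, 5. (A is shown rounded to 4 decimals, so these recover the underlying integer eigenvalues to within that precision.)
Verification: the trace of A = 0 equals the sum of eigenvalues 0, and det(A) ≈ 19.9992 matches the eigenvalue product 20.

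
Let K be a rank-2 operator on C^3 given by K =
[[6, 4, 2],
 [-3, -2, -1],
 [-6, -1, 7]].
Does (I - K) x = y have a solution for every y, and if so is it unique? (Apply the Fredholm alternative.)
(I - K) is invertible (det(I - K) = 29 ≠ 0), so for every y in C^3 the equation (I - K) x = y has a unique solution.

K has rank 2 and factors as K = U V^T = u1 v1^T + u2 v2^T with u1 = (-2, 1, 2), v1 = (-3, -2, -1), u2 = (0, 0, -3), v2 = (0, -1, -3) (multiplying out reproduces the displayed K). The nonzero eigenvalues of U V^T coincide with those of the 2 x 2 matrix G = V^T U = [[v1·u1, v1·u2], [v2·u1, v2·u2]] = [[2, 3], [-7, 9]], and by the Sylvester determinant identity det(I_3 - U V^T) = det(I_2 - V^T U) = det([[-1, -3], [7, -8]]) = (-1)(-8) - (-3)(7) = 29. (Direct check: I - K =
[[-5, -4, -2],
 [3, 3, 1],
 [6, 1, -6]]
has determinant 29.) The finite-dimensional Fredholm alternative says: either (I - K) is invertible, or ker(I - K) ≠ {0} and then range(I - K) = ker((I - K)^*)^⊥, with dim ker(I - K) = dim ker((I - K)^*). Since det(I - K) ≠ 0, 1 is not an eigenvalue of K and ker(I - K) = {0}, so we are in the first case: for every y there is a unique x = (I - K)^(-1) y. (Explicitly, by the Woodbury identity, (I - U V^T)^(-1) = I + U (I_2 - G)^(-1) V^T.)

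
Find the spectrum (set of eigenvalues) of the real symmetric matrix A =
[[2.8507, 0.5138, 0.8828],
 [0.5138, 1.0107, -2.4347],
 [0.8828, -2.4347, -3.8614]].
sigma(A) ≈ {-5, 2, 3}

A is real symmetric, so its spectrum consists of real eigenvalues. Expanding the characteristic polynomial of the displayed matrix gives
  det(λ I - A) = p(λ) = λ^3 + (0)λ^2 + (-19)λ + (30).
Solving p(λ) = 0 yields eigenvalues ≈ -5, 2, 3. (A is shown rounded to 4 decimals, so these recover the underlying integer eigenvalues to within that precision.)
Verification: the trace of A = 0 equals the sum of eigenvalues 0, and det(A) ≈ -30.0007 matches the eigenvalue product -30.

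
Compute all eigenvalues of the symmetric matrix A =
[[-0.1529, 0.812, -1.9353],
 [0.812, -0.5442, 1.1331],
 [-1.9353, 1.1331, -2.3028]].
sigma(A) ≈ {-4, 0, 1}

A is real symmetric, so its spectrum consists of real eigenvalues. Expanding the characteristic polynomial of the displayed matrix gives
  det(λ I - A) = p(λ) = λ^3 + (3)λ^2 + (-4)λ + (0).
Solving p(λ) = 0 yields eigenvalues ≈ -4, 0, 1. (A is shown rounded to 4 decimals, so these recover the underlying integer eigenvalues to within that precision.)
Verification: the trace of A = -3 equals the sum of eigenvalues -3, and det(A) ≈ 0.0000 matches the eigenvalue product 0.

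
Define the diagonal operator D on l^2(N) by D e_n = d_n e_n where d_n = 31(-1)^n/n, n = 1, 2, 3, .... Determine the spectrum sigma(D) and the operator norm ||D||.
sigma(D) = {31(-1)^n/n : n ≥ 1} ∪ {0}; ||D|| = 31

A bounded diagonal operator on l^2 with diagonal entries d_n has spectrum equal to the closure of {d_n : n ≥ 1}: every d_n is an eigenvalue (with eigenvector e_n), so {d_n} ⊂ sigma(D); the spectrum is closed, so its closure is too; and for lambda not in the closure, (D - lambda I) has bounded inverse (the diagonal entries 1/(d_n - lambda) are bounded). For our sequence d_n = 31(-1)^n/n, n = 1, 2, 3, ...:
  - {d_n} = {31(-1)^n/n : n ≥ 1}; the only limit point is 0
  - closure = {31(-1)^n/n : n ≥ 1} ∪ {0}
For the norm: a diagonal operator has ||D|| = sup_n |d_n|. Here |d_n| = 31/n is decreasing, so sup_n |d_n| = |d_1| = 31. So ||D|| = 31.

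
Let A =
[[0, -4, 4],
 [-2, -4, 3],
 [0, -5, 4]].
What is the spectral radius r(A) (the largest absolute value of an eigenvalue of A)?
r(A) = (1 + sqrt(33))/2 ≈ 3.3723

The eigenvalues of A are the roots of its characteristic polynomial. With M = A (coefficients from the trace, the sum of principal 2x2 minors, and det A):
  p(λ) = det(λ I - M) = λ^3 - 9λ - 8.
By the rational root theorem any rational root is an integer divisor of 8. Testing λ = -1: p(-1) = -1 + 0 + 9 - 8 = 0, so λ = -1 is a root. Dividing out (λ + 1) leaves p(λ) = (λ + 1)(λ^2 - λ - 8). For λ^2 - λ - 8 the discriminant is 33. It is nonnegative but not a perfect square, so the roots are real and irrational: λ = (1 ± sqrt(33))/2 ≈ 3.3723, -2.3723.
Thus the eigenvalues (to 4 decimals) are 3.3723 (modulus 3.3723); -2.3723 (modulus 2.3723); -1 (modulus 1). The spectral radius is the largest modulus: r(A) = (1 + sqrt(33))/2 ≈ 3.3723. (Cross-check: r(A) ≤ ||A||_2 ≈ 9.9355; equality holds whenever A is normal, though it can also hold for some non-normal A.)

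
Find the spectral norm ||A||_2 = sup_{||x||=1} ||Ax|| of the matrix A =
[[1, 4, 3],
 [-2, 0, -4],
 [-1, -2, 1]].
||A||_2 ≈ 6.1397 (= sqrt(largest eigenvalue of A^T A))

||A||_2 = sigma_max(A) = sqrt(lambda_max(A^T A)). Form the symmetric matrix M = A^T A =
[[6, 6, 10],
 [6, 20, 10],
 [10, 10, 26]].
Its characteristic polynomial (trace, sum of principal 2x2 minors, determinant of M give the coefficients) is
  p(λ) = det(λ I - M) = λ^3 - 52λ^2 + 560λ - 784.
No integer candidate from the rational root theorem (±divisors of 784) is a root, so the roots are irrational. The cubic discriminant is Δ = 98909440 > 0, so there are three distinct real roots. p(1) = -275 and p(2) = 136 have opposite signs, so a root lies in (1, 2); Newton's method refines it to λ ≈ 1.6426. p(12) = 176 and p(13) = -95 have opposite signs, so a root lies in (12, 13); Newton's method refines it to λ ≈ 12.6613. p(37) = -599 and p(38) = 280 have opposite signs, so a root lies in (37, 38); Newton's method refines it to λ ≈ 37.6961. Check (Vieta): the three roots sum to 52, matching tr M = 52.
So the eigenvalues of A^T A are ≈ 1.6426, 12.6613, 37.6961 (all ≥ 0, as they must be for A^T A). The largest is λ_max ≈ 37.6961, hence ||A||_2 = sqrt(λ_max) ≈ 6.1397.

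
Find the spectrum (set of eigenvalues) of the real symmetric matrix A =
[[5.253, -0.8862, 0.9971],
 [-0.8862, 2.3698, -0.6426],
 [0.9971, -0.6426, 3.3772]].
sigma(A) ≈ {2, 3, 6}

A is real symmetric, so its spectrum consists of real eigenvalues. Expanding the characteristic polynomial of the displayed matrix gives
  det(λ I - A) = p(λ) = λ^3 + (-11)λ^2 + (36)λ + (-36).
Solving p(λ) = 0 yields eigenvalues ≈ 2, 3, 6. (A is shown rounded to 4 decimals, so these recover the underlying integer eigenvalues to within that precision.)
Verification: the trace of A = 11 equals the sum of eigenvalues 11, and det(A) ≈ 35.9994 matches the eigenvalue product 36.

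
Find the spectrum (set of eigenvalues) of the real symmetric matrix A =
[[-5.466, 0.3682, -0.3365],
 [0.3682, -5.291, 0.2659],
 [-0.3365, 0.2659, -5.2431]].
sigma(A) ≈ {-6, -5} (-5 with multiplicity 2)

A is real symmetric, so its spectrum consists of real eigenvalues. Expanding the characteristic polynomial of the displayed matrix gives
  det(λ I - A) = p(λ) = λ^3 + (16)λ^2 + (85.0011)λ + (150.0031).
Solving p(λ) = 0 yields eigenvalues ≈ -6, -5, -5. (A is shown rounded to 4 decimals, so these recover the underlying integer eigenvalues to within that precision.)
Verification: the trace of A = -16 equals the sum of eigenvalues -16, and det(A) ≈ -150.0031 matches the eigenvalue product -150.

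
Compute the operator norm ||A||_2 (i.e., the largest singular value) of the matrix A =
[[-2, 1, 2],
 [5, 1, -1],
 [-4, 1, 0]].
||A||_2 ≈ 6.853 (= sqrt(largest eigenvalue of A^T A))

||A||_2 = sigma_max(A) = sqrt(lambda_max(A^T A)). Form the symmetric matrix M = A^T A =
[[45, -1, -9],
 [-1, 3, 1],
 [-9, 1, 5]].
Its characteristic polynomial (trace, sum of principal 2x2 minors, determinant of M give the coefficients) is
  p(λ) = det(λ I - M) = λ^3 - 53λ^2 + 292λ - 400.
No integer candidate from the rational root theorem (±divisors of 400) is a root, so the roots are irrational. The cubic discriminant is Δ = 8822224 > 0, so there are three distinct real roots. p(2) = -20 and p(3) = 26 have opposite signs, so a root lies in (2, 3); Newton's method refines it to λ ≈ 2.2489. p(3) = 26 and p(4) = -16 have opposite signs, so a root lies in (3, 4); Newton's method refines it to λ ≈ 3.7873. p(46) = -1780 and p(47) = 70 have opposite signs, so a root lies in (46, 47); Newton's method refines it to λ ≈ 46.9638. Check (Vieta): the three roots sum to 53, matching tr M = 53.
So the eigenvalues of A^T A are ≈ 2.2489, 3.7873, 46.9638 (all ≥ 0, as they must be for A^T A). The largest is λ_max ≈ 46.9638, hence ||A||_2 = sqrt(λ_max) ≈ 6.853.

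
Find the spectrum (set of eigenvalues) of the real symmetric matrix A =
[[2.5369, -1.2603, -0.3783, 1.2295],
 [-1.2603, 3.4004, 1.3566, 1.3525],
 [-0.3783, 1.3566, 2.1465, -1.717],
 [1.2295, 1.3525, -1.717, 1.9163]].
sigma(A) ≈ {-1, 2, 4, 5}

A is real symmetric, so its spectrum consists of real eigenvalues. Expanding the characteristic polynomial of the displayed matrix gives
  det(λ I - A) = p(λ) = λ^4 + (-10)λ^3 + (27.001)λ^2 + (-2.0029)λ + (-39.9979).
Solving p(λ) = 0 yields eigenvalues ≈ -1, 2, 4, 5. (A is shown rounded to 4 decimals, so these recover the underlying integer eigenvalues to within that precision.)
Verification: the trace of A = 10 equals the sum of eigenvalues 10, and det(A) ≈ -39.9979 matches the eigenvalue product -40.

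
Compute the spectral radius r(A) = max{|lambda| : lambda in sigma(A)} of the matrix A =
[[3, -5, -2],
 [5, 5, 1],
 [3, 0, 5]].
r(A) ≈ 6.9089

The eigenvalues of A are the roots of its characteristic polynomial. With M = A (coefficients from the trace, the sum of principal 2x2 minors, and det A):
  p(λ) = det(λ I - M) = λ^3 - 13λ^2 + 86λ - 215.
No integer candidate from the rational root theorem (±divisors of 215) is a root, so the roots are irrational. The cubic discriminant is Δ = -105135 < 0, so there is one real root and a complex-conjugate pair. p(4) = -15 and p(5) = 15 have opposite signs, so a root lies in (4, 5); Newton's method refines it to λ ≈ 4.5042. Dividing out (λ - (4.5042)) leaves approximately λ^2 - 8.4958λ + 47.7332. For λ^2 - 8.4958λ + 47.7332 the discriminant is -118.7543. It is negative, so the remaining roots are the complex-conjugate pair λ ≈ 4.2479 ± 5.4487i. Their product equals the constant term, so |λ|^2 ≈ 47.7332 and |λ| ≈ 6.9089.
Thus the eigenvalues (to 4 decimals) are 4.5042 (modulus 4.5042); 4.2479 ± 5.4487i (modulus 6.9089). The spectral radius is the largest modulus: r(A) ≈ 6.9089. (Cross-check: r(A) ≤ ||A||_2 ≈ 8.2483; equality holds whenever A is normal, though it can also hold for some non-normal A.)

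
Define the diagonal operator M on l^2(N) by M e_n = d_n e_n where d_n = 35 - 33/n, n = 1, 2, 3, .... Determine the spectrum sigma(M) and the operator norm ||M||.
sigma(M) = {35 - 33/n : n ≥ 1} ∪ {35}; ||M|| = 35

A bounded diagonal operator on l^2 with diagonal entries d_n has spectrum equal to the closure of {d_n : n ≥ 1}: every d_n is an eigenvalue (with eigenvector e_n), so {d_n} ⊂ sigma(M); the spectrum is closed, so its closure is too; and for lambda not in the closure, (M - lambda I) has bounded inverse (the diagonal entries 1/(d_n - lambda) are bounded). For our sequence d_n = 35 - 33/n, n = 1, 2, 3, ...:
  - {d_n} = {35 - 33/n : n ≥ 1}; the only limit point is 35
  - closure = {35 - 33/n : n ≥ 1} ∪ {35}
For the norm: a diagonal operator has ||M|| = sup_n |d_n|. Here d_n = 35 - 33/n increases monotonically from d_1 = 2 toward 35, with all terms in [2, 35); so sup_n |d_n| = 35 (the supremum is the limit, not attained). So ||M|| = 35.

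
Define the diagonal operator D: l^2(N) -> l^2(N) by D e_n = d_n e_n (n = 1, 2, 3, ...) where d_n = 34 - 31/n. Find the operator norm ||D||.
||D|| = 34

For a diagonal operator on l^2 with entries d_n, ||D|| = sup_n |d_n|. Here d_1 = 3, d_2 = 37/2, ..., and d_n = 34 - 31/n increases monotonically toward 34. All terms lie in [3, 34), so |d_n| = d_n and the supremum is the limit 34, which is not attained by any individual d_n. Hence ||D|| = 34.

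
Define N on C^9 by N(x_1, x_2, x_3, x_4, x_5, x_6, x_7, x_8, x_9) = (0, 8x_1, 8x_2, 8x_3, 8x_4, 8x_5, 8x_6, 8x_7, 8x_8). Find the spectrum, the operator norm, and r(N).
sigma(N) = {0}; ||N|| = 8; r(N) = 0. (N is nilpotent with N^9 = 0.)

On C^9, N is a strictly lower-triangular matrix with 8 on the subdiagonal and zeros elsewhere, so its characteristic polynomial is lambda^9 and every eigenvalue is 0: sigma(N) = {0}. For the operator norm, N e_i = 8e_{i+1} for i = 1, ..., 8 and N e_9 = 0, so the singular values of N are 8 (with multiplicity 8) and 0; hence ||N|| = 8. The spectral radius r(N) = max|lambda| = 0. Note ||N|| > r(N) — characteristic of non-normal nilpotent operators. Indeed N^9 = 0.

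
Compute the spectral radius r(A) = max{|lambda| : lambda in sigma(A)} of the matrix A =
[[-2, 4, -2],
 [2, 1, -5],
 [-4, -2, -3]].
r(A) ≈ 5.3124

The eigenvalues of A are the roots of its characteristic polynomial. With M = A (coefficients from the trace, the sum of principal 2x2 minors, and det A):
  p(λ) = det(λ I - M) = λ^3 + 4λ^2 - 25λ - 130.
No integer candidate from the rational root theorem (±divisors of 130) is a root, so the roots are irrational. The cubic discriminant is Δ = -116520 < 0, so there is one real root and a complex-conjugate pair. p(5) = -30 and p(6) = 80 have opposite signs, so a root lies in (5, 6); Newton's method refines it to λ ≈ 5.3124. Dividing out (λ - (5.3124)) leaves approximately λ^2 + 9.3124λ + 24.4711. For λ^2 + 9.3124λ + 24.4711 the discriminant is -11.1637. It is negative, so the remaining roots are the complex-conjugate pair λ ≈ -4.6562 ± 1.6706i. Their product equals the constant term, so |λ|^2 ≈ 24.4711 and |λ| ≈ 4.9468.
Thus the eigenvalues (to 4 decimals) are 5.3124 (modulus 5.3124); -4.6562 ± 1.6706i (modulus 4.9468). The spectral radius is the largest modulus: r(A) ≈ 5.3124. (Cross-check: r(A) ≤ ||A||_2 ≈ 6.4762; equality holds whenever A is normal, though it can also hold for some non-normal A.)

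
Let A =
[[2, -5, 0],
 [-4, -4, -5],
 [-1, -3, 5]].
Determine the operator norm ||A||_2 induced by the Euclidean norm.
||A||_2 ≈ 7.8852 (= sqrt(largest eigenvalue of A^T A))

||A||_2 = sigma_max(A) = sqrt(lambda_max(A^T A)). Form the symmetric matrix M = A^T A =
[[21, 9, 15],
 [9, 50, 5],
 [15, 5, 50]].
Its characteristic polynomial (trace, sum of principal 2x2 minors, determinant of M give the coefficients) is
  p(λ) = det(λ I - M) = λ^3 - 121λ^2 + 4269λ - 38025.
No integer candidate from the rational root theorem (±divisors of 38025) is a root, so the roots are irrational. The cubic discriminant is Δ = 681899040 > 0, so there are three distinct real roots. p(13) = -780 and p(14) = 769 have opposite signs, so a root lies in (13, 14); Newton's method refines it to λ ≈ 13.4906. p(45) = 180 and p(46) = -351 have opposite signs, so a root lies in (45, 46); Newton's method refines it to λ ≈ 45.3326. p(62) = -143 and p(63) = 720 have opposite signs, so a root lies in (62, 63); Newton's method refines it to λ ≈ 62.1769. Check (Vieta): the three roots sum to 121, matching tr M = 121.
So the eigenvalues of A^T A are ≈ 13.4906, 45.3326, 62.1769 (all ≥ 0, as they must be for A^T A). The largest is λ_max ≈ 62.1769, hence ||A||_2 = sqrt(λ_max) ≈ 7.8852.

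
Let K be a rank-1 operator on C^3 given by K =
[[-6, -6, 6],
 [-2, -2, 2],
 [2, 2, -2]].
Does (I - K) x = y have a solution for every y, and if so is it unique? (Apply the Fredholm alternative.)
(I - K) is invertible (det(I - K) = 11 ≠ 0), so for every y in C^3 the equation (I - K) x = y has a unique solution.

K has rank 1, so it is an outer product K = u v^T: every row of K is a multiple of one row vector. Reading off the entries, u = (3, 1, -1) and v = (-2, -2, 2) (row i of K equals u_i·v^T). A rank-one matrix u v^T satisfies K u = u (v·u) and kills the (2)-dimensional subspace v^⊥, so its characteristic polynomial is lambda^2 (lambda - v·u) with v·u = tr K = -10. Hence the eigenvalues of I - K are 1 (multiplicity 2) and 1 - (-10) = 11, so det(I - K) = 11. (Direct check: I - K =
[[7, 6, -6],
 [2, 3, -2],
 [-2, -2, 3]]
has determinant 11.) The finite-dimensional Fredholm alternative says: either (I - K) is invertible, or ker(I - K) ≠ {0} and then range(I - K) = ker((I - K)^*)^⊥, with dim ker(I - K) = dim ker((I - K)^*). Since det(I - K) ≠ 0, 1 is not an eigenvalue of K and ker(I - K) = {0}, so we are in the first case: for every y there is a unique x = (I - K)^(-1) y. Explicitly, by the Sherman–Morrison formula, (I - u v^T)^(-1) = I + u v^T/(1 - v·u), i.e. (I - K)^(-1) = I + K/(11).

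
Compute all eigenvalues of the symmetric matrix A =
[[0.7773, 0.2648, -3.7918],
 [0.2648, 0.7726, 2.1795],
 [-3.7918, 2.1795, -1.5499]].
sigma(A) ≈ {-5, 1, 4}

A is real symmetric, so its spectrum consists of real eigenvalues. Expanding the characteristic polynomial of the displayed matrix gives
  det(λ I - A) = p(λ) = λ^3 + (0)λ^2 + (-21)λ + (20).
Solving p(λ) = 0 yields eigenvalues ≈ -5, 1, 4. (A is shown rounded to 4 decimals, so these recover the underlying integer eigenvalues to within that precision.)
Verification: the trace of A = 0 equals the sum of eigenvalues 0, and det(A) ≈ -19.9994 matches the eigenvalue product -20.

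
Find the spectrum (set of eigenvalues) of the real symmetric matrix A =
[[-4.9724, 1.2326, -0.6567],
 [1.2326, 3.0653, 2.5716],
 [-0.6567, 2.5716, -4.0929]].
sigma(A) ≈ {-6, -4, 4}

A is real symmetric, so its spectrum consists of real eigenvalues. Expanding the characteristic polynomial of the displayed matrix gives
  det(λ I - A) = p(λ) = λ^3 + (6)λ^2 + (-16)λ + (-96).
Solving p(λ) = 0 yields eigenvalues ≈ -6, -4, 4. (A is shown rounded to 4 decimals, so these recover the underlying integer eigenvalues to within that precision.)
Verification: the trace of A = -6 equals the sum of eigenvalues -6, and det(A) ≈ 95.9999 matches the eigenvalue product 96.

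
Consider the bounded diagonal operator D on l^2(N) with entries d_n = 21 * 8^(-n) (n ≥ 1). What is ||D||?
||D|| = 21/8 (attained at n = 1)

For D diagonal, ||D|| = sup_n |d_n|. The sequence d_n = 21 * 8^(-n) is positive and strictly decreasing (ratio 8^(-1) < 1), so the supremum is d_1 = 21/8. Hence ||D|| = 21/8.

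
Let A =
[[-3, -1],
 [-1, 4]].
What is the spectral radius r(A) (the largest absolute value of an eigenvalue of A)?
r(A) = (1 + sqrt(53))/2 ≈ 4.1401

The eigenvalues of A are the roots of its characteristic polynomial. With M = A (coefficients from the trace and determinant):
  p(λ) = det(λ I - M) = λ^2 - λ - 13.
For λ^2 - λ - 13 the discriminant is 53. It is nonnegative but not a perfect square, so the roots are real and irrational: λ = (1 ± sqrt(53))/2 ≈ 4.1401, -3.1401.
Thus the eigenvalues (to 4 decimals) are 4.1401 (modulus 4.1401); -3.1401 (modulus 3.1401). The spectral radius is the largest modulus: r(A) = (1 + sqrt(53))/2 ≈ 4.1401. (Cross-check: r(A) ≤ ||A||_2 ≈ 4.1401; equality holds whenever A is normal, though it can also hold for some non-normal A.)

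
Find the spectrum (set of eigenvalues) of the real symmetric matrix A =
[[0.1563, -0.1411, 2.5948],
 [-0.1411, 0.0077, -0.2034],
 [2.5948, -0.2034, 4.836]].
sigma(A) ≈ {-1, 0, 6}

A is real symmetric, so its spectrum consists of real eigenvalues. Expanding the characteristic polynomial of the displayed matrix gives
  det(λ I - A) = p(λ) = λ^3 + (-5)λ^2 + (-6)λ + (0).
Solving p(λ) = 0 yields eigenvalues ≈ -1, 0, 6. (A is shown rounded to 4 decimals, so these recover the underlying integer eigenvalues to within that precision.)
Verification: the trace of A = 5 equals the sum of eigenvalues 5, and det(A) ≈ 0.0002 matches the eigenvalue product 0.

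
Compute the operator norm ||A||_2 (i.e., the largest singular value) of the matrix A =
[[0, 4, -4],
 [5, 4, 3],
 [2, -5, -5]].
||A||_2 ≈ 8.7888 (= sqrt(largest eigenvalue of A^T A))

||A||_2 = sigma_max(A) = sqrt(lambda_max(A^T A)). Form the symmetric matrix M = A^T A =
[[29, 10, 5],
 [10, 57, 21],
 [5, 21, 50]].
Its characteristic polynomial (trace, sum of principal 2x2 minors, determinant of M give the coefficients) is
  p(λ) = det(λ I - M) = λ^3 - 136λ^2 + 5387λ - 65536.
No integer candidate from the rational root theorem (±divisors of 65536) is a root, so the roots are irrational. The cubic discriminant is Δ = 303723892 > 0, so there are three distinct real roots. p(25) = -236 and p(26) = 166 have opposite signs, so a root lies in (25, 26); Newton's method refines it to λ ≈ 25.5505. p(33) = 68 and p(34) = -290 have opposite signs, so a root lies in (33, 34); Newton's method refines it to λ ≈ 33.2063. p(77) = -548 and p(78) = 1778 have opposite signs, so a root lies in (77, 78); Newton's method refines it to λ ≈ 77.2432. Check (Vieta): the three roots sum to 136, matching tr M = 136.
So the eigenvalues of A^T A are ≈ 25.5505, 33.2063, 77.2432 (all ≥ 0, as they must be for A^T A). The largest is λ_max ≈ 77.2432, hence ||A||_2 = sqrt(λ_max) ≈ 8.7888.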